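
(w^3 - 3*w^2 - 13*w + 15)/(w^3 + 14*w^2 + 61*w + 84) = (w^2 - 6*w + 5)/(w^2 + 11*w + 28)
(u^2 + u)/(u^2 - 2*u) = (u + 1)/(u - 2)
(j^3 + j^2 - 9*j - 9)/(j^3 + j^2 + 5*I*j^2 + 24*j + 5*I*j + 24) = (j^2 - 9)/(j^2 + 5*I*j + 24)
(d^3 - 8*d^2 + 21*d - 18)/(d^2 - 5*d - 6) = (-d^3 + 8*d^2 - 21*d + 18)/(-d^2 + 5*d + 6)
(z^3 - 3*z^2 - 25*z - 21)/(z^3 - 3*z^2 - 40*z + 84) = (z^2 + 4*z + 3)/(z^2 + 4*z - 12)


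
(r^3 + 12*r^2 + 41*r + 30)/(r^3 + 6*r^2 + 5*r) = (r + 6)/r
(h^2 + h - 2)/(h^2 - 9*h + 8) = (h + 2)/(h - 8)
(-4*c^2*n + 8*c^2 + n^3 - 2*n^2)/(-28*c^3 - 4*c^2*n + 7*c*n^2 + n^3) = (n - 2)/(7*c + n)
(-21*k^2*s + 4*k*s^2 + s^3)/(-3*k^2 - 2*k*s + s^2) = s*(7*k + s)/(k + s)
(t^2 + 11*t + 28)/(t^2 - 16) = (t + 7)/(t - 4)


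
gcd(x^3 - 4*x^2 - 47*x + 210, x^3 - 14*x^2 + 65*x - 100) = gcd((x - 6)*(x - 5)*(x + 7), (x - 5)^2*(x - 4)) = x - 5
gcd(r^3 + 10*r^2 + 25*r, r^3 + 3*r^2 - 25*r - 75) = r + 5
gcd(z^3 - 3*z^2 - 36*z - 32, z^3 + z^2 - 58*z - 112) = z - 8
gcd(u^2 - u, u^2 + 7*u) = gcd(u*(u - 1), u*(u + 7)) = u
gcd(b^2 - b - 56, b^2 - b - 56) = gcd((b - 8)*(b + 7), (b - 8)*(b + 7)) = b^2 - b - 56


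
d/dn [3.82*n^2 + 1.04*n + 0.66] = 7.64*n + 1.04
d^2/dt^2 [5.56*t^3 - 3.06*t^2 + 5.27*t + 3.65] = 33.36*t - 6.12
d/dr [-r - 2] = -1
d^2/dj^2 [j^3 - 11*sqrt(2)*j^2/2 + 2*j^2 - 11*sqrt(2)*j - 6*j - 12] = 6*j - 11*sqrt(2) + 4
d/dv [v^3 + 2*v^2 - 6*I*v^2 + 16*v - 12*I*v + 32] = 3*v^2 + v*(4 - 12*I) + 16 - 12*I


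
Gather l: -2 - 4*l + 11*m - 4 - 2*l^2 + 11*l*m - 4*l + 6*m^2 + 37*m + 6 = -2*l^2 + l*(11*m - 8) + 6*m^2 + 48*m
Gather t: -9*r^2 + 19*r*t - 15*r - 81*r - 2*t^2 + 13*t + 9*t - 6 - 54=-9*r^2 - 96*r - 2*t^2 + t*(19*r + 22) - 60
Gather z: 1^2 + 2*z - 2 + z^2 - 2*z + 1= z^2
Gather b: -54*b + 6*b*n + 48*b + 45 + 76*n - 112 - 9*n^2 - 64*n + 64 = b*(6*n - 6) - 9*n^2 + 12*n - 3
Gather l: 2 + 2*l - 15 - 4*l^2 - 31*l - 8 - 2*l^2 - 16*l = -6*l^2 - 45*l - 21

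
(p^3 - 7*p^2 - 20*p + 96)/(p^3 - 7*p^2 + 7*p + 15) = (p^2 - 4*p - 32)/(p^2 - 4*p - 5)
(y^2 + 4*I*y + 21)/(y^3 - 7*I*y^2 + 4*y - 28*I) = (y^2 + 4*I*y + 21)/(y^3 - 7*I*y^2 + 4*y - 28*I)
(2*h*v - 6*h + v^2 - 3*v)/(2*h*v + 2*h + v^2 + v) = (v - 3)/(v + 1)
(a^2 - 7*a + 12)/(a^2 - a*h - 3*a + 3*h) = (a - 4)/(a - h)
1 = 1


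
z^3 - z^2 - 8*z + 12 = (z - 2)^2*(z + 3)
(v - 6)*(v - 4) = v^2 - 10*v + 24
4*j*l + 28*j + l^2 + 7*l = (4*j + l)*(l + 7)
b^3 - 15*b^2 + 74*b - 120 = (b - 6)*(b - 5)*(b - 4)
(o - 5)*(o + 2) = o^2 - 3*o - 10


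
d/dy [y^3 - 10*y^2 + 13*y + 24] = 3*y^2 - 20*y + 13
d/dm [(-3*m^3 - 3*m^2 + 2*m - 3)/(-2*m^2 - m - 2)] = (6*m^4 + 6*m^3 + 25*m^2 - 7)/(4*m^4 + 4*m^3 + 9*m^2 + 4*m + 4)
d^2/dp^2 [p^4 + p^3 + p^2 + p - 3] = 12*p^2 + 6*p + 2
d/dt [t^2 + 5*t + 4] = 2*t + 5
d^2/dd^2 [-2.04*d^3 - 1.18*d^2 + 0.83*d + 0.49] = -12.24*d - 2.36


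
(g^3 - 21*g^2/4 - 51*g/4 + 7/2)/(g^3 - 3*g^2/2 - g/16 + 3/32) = 8*(g^2 - 5*g - 14)/(8*g^2 - 10*g - 3)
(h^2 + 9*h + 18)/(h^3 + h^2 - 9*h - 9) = (h + 6)/(h^2 - 2*h - 3)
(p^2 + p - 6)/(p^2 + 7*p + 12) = (p - 2)/(p + 4)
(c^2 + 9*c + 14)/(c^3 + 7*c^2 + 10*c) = (c + 7)/(c*(c + 5))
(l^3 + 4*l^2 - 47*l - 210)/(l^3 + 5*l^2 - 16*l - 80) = (l^2 - l - 42)/(l^2 - 16)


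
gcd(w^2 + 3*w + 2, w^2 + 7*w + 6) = w + 1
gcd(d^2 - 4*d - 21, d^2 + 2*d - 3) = d + 3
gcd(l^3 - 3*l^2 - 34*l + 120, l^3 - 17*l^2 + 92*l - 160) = l^2 - 9*l + 20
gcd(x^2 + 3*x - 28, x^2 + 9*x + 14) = x + 7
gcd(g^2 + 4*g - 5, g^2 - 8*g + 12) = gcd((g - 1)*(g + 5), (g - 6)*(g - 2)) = 1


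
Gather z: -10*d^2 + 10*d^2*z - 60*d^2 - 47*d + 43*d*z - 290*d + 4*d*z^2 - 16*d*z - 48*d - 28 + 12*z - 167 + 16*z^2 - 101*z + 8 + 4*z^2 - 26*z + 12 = -70*d^2 - 385*d + z^2*(4*d + 20) + z*(10*d^2 + 27*d - 115) - 175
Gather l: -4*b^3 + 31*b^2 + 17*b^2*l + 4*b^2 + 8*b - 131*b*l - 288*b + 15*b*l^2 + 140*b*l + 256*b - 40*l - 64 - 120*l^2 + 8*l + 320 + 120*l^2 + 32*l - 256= -4*b^3 + 35*b^2 + 15*b*l^2 - 24*b + l*(17*b^2 + 9*b)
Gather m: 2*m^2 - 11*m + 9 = 2*m^2 - 11*m + 9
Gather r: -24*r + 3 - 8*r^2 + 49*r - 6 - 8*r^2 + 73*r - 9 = -16*r^2 + 98*r - 12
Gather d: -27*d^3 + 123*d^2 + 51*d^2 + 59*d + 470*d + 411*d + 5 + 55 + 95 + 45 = -27*d^3 + 174*d^2 + 940*d + 200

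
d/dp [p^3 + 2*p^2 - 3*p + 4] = 3*p^2 + 4*p - 3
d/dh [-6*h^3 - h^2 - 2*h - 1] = -18*h^2 - 2*h - 2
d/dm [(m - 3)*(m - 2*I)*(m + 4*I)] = 3*m^2 + m*(-6 + 4*I) + 8 - 6*I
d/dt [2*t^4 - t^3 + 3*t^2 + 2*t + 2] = 8*t^3 - 3*t^2 + 6*t + 2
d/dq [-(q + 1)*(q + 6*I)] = -2*q - 1 - 6*I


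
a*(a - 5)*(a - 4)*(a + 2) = a^4 - 7*a^3 + 2*a^2 + 40*a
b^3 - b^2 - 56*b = b*(b - 8)*(b + 7)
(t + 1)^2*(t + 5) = t^3 + 7*t^2 + 11*t + 5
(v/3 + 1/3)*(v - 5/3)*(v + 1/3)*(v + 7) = v^4/3 + 20*v^3/9 - 38*v^2/27 - 124*v/27 - 35/27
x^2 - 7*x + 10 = (x - 5)*(x - 2)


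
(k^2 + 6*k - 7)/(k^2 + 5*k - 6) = (k + 7)/(k + 6)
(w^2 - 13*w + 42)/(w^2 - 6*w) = (w - 7)/w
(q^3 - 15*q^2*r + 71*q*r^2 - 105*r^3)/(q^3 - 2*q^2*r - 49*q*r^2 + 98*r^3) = (q^2 - 8*q*r + 15*r^2)/(q^2 + 5*q*r - 14*r^2)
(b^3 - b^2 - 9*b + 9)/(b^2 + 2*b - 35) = (b^3 - b^2 - 9*b + 9)/(b^2 + 2*b - 35)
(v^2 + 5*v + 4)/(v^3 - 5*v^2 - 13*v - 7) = (v + 4)/(v^2 - 6*v - 7)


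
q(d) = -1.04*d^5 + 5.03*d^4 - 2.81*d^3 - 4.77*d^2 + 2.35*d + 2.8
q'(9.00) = -20216.06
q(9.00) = -30820.04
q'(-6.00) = -11329.01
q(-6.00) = 15029.86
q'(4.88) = -855.78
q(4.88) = -451.52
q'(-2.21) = -358.96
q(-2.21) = 179.45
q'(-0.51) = 2.00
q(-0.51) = 1.11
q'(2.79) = 31.99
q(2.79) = 40.16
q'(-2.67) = -679.51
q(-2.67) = 412.76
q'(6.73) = -4978.19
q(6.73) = -5093.69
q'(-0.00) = 2.35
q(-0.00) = 2.80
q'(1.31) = 5.30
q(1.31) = 2.18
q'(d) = -5.2*d^4 + 20.12*d^3 - 8.43*d^2 - 9.54*d + 2.35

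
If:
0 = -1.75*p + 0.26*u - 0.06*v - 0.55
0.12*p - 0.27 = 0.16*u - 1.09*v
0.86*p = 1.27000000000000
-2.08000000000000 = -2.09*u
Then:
No Solution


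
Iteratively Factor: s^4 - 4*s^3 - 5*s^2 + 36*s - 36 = (s - 2)*(s^3 - 2*s^2 - 9*s + 18) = (s - 3)*(s - 2)*(s^2 + s - 6) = (s - 3)*(s - 2)^2*(s + 3)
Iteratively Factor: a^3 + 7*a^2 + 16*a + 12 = (a + 2)*(a^2 + 5*a + 6) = (a + 2)*(a + 3)*(a + 2)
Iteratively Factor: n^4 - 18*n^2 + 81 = (n - 3)*(n^3 + 3*n^2 - 9*n - 27) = (n - 3)*(n + 3)*(n^2 - 9) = (n - 3)*(n + 3)^2*(n - 3)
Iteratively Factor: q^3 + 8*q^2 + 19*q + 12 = (q + 4)*(q^2 + 4*q + 3) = (q + 1)*(q + 4)*(q + 3)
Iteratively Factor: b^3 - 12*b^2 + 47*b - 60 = (b - 5)*(b^2 - 7*b + 12) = (b - 5)*(b - 3)*(b - 4)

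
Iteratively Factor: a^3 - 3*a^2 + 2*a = (a)*(a^2 - 3*a + 2) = a*(a - 1)*(a - 2)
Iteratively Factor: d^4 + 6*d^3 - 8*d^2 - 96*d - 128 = (d + 4)*(d^3 + 2*d^2 - 16*d - 32) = (d - 4)*(d + 4)*(d^2 + 6*d + 8) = (d - 4)*(d + 2)*(d + 4)*(d + 4)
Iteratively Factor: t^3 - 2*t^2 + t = (t - 1)*(t^2 - t) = t*(t - 1)*(t - 1)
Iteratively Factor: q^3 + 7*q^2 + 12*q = (q + 3)*(q^2 + 4*q) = q*(q + 3)*(q + 4)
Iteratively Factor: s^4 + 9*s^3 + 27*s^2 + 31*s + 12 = (s + 4)*(s^3 + 5*s^2 + 7*s + 3) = (s + 3)*(s + 4)*(s^2 + 2*s + 1) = (s + 1)*(s + 3)*(s + 4)*(s + 1)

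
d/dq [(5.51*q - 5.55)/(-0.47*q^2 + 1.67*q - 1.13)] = (2.5897*q^2 - 5.217*q + 3.0422)/(0.2209*q^4 - 1.5698*q^3 + 3.8511*q^2 - 3.7742*q + 1.2769)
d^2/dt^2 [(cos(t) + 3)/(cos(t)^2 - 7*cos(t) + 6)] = (-9*(1 - cos(2*t))^2*cos(t) - 19*(1 - cos(2*t))^2 - 991*cos(t) - 274*cos(2*t) + 93*cos(3*t) + 2*cos(5*t) + 1170)/(4*(cos(t) - 6)^3*(cos(t) - 1)^3)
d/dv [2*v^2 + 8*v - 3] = 4*v + 8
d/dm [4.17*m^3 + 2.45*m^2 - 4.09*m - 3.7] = 12.51*m^2 + 4.9*m - 4.09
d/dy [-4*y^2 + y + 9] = 1 - 8*y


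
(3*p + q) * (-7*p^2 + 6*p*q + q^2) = -21*p^3 + 11*p^2*q + 9*p*q^2 + q^3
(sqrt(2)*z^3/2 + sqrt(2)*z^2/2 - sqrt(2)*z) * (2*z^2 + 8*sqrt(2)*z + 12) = sqrt(2)*z^5 + sqrt(2)*z^4 + 8*z^4 + 4*sqrt(2)*z^3 + 8*z^3 - 16*z^2 + 6*sqrt(2)*z^2 - 12*sqrt(2)*z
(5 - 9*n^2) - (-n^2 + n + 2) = -8*n^2 - n + 3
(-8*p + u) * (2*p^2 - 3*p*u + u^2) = -16*p^3 + 26*p^2*u - 11*p*u^2 + u^3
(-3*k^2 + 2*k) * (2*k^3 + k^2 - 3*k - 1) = -6*k^5 + k^4 + 11*k^3 - 3*k^2 - 2*k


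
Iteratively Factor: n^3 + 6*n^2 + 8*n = (n)*(n^2 + 6*n + 8) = n*(n + 2)*(n + 4)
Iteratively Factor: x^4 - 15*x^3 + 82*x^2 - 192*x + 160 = (x - 4)*(x^3 - 11*x^2 + 38*x - 40) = (x - 4)^2*(x^2 - 7*x + 10) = (x - 5)*(x - 4)^2*(x - 2)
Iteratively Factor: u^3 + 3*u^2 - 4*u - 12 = (u + 2)*(u^2 + u - 6) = (u + 2)*(u + 3)*(u - 2)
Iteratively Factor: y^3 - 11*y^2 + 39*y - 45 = (y - 3)*(y^2 - 8*y + 15) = (y - 5)*(y - 3)*(y - 3)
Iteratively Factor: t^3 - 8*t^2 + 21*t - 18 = (t - 2)*(t^2 - 6*t + 9) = (t - 3)*(t - 2)*(t - 3)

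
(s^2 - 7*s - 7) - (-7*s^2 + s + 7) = 8*s^2 - 8*s - 14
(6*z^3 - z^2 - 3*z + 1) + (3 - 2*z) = 6*z^3 - z^2 - 5*z + 4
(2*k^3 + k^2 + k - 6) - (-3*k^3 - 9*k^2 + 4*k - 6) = 5*k^3 + 10*k^2 - 3*k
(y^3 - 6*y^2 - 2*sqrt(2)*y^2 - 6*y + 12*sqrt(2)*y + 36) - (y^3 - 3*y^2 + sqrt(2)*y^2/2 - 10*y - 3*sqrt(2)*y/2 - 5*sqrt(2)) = -5*sqrt(2)*y^2/2 - 3*y^2 + 4*y + 27*sqrt(2)*y/2 + 5*sqrt(2) + 36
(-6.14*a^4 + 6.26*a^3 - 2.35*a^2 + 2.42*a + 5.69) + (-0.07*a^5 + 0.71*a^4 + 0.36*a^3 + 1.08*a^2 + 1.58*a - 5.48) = -0.07*a^5 - 5.43*a^4 + 6.62*a^3 - 1.27*a^2 + 4.0*a + 0.21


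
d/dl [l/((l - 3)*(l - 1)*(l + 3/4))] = 4*(-8*l^3 + 13*l^2 + 9)/(16*l^6 - 104*l^5 + 169*l^4 + 72*l^3 - 234*l^2 + 81)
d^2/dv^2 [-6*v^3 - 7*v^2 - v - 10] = -36*v - 14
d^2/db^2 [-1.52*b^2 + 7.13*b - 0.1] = -3.04000000000000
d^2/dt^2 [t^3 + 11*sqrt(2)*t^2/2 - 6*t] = 6*t + 11*sqrt(2)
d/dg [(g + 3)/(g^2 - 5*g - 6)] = (g^2 - 5*g - (g + 3)*(2*g - 5) - 6)/(-g^2 + 5*g + 6)^2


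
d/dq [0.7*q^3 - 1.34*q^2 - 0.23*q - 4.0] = 2.1*q^2 - 2.68*q - 0.23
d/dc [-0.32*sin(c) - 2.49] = -0.32*cos(c)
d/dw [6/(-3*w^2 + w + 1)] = 6*(6*w - 1)/(-3*w^2 + w + 1)^2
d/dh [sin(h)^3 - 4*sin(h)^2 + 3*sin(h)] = (3*sin(h)^2 - 8*sin(h) + 3)*cos(h)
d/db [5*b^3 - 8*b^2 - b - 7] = 15*b^2 - 16*b - 1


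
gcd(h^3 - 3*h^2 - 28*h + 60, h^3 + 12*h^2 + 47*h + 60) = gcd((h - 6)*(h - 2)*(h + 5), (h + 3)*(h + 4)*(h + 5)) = h + 5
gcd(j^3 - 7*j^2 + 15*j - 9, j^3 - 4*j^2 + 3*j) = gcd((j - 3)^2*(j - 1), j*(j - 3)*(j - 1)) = j^2 - 4*j + 3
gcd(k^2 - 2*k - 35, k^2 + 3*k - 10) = k + 5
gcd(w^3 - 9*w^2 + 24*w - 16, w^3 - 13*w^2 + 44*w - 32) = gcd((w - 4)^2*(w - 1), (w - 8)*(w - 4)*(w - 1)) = w^2 - 5*w + 4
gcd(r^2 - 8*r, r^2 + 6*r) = r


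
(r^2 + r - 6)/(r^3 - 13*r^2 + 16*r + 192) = (r - 2)/(r^2 - 16*r + 64)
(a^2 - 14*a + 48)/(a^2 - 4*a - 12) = (a - 8)/(a + 2)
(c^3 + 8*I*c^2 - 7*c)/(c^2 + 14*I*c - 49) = c*(c + I)/(c + 7*I)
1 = 1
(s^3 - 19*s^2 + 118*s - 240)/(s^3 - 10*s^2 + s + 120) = (s - 6)/(s + 3)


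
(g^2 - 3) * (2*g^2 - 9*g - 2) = 2*g^4 - 9*g^3 - 8*g^2 + 27*g + 6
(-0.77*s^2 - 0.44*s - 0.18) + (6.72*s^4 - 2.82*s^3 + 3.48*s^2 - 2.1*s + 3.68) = 6.72*s^4 - 2.82*s^3 + 2.71*s^2 - 2.54*s + 3.5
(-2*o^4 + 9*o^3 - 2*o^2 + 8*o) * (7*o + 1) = -14*o^5 + 61*o^4 - 5*o^3 + 54*o^2 + 8*o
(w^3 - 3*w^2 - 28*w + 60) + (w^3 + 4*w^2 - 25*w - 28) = 2*w^3 + w^2 - 53*w + 32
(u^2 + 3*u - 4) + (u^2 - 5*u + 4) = 2*u^2 - 2*u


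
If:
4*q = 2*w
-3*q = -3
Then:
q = 1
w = 2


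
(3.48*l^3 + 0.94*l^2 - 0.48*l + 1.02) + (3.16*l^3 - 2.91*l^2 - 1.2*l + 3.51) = 6.64*l^3 - 1.97*l^2 - 1.68*l + 4.53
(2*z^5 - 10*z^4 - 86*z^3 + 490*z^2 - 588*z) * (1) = 2*z^5 - 10*z^4 - 86*z^3 + 490*z^2 - 588*z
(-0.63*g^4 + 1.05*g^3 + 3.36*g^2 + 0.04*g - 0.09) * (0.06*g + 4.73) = -0.0378*g^5 - 2.9169*g^4 + 5.1681*g^3 + 15.8952*g^2 + 0.1838*g - 0.4257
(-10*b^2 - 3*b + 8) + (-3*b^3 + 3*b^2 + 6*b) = -3*b^3 - 7*b^2 + 3*b + 8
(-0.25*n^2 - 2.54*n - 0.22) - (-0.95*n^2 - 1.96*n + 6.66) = 0.7*n^2 - 0.58*n - 6.88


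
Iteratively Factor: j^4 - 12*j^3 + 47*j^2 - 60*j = (j)*(j^3 - 12*j^2 + 47*j - 60) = j*(j - 5)*(j^2 - 7*j + 12) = j*(j - 5)*(j - 4)*(j - 3)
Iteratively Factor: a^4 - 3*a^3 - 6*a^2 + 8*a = (a)*(a^3 - 3*a^2 - 6*a + 8) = a*(a - 4)*(a^2 + a - 2) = a*(a - 4)*(a - 1)*(a + 2)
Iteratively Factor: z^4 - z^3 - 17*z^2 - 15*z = (z - 5)*(z^3 + 4*z^2 + 3*z) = (z - 5)*(z + 3)*(z^2 + z) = z*(z - 5)*(z + 3)*(z + 1)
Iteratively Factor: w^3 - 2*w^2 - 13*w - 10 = (w + 1)*(w^2 - 3*w - 10) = (w - 5)*(w + 1)*(w + 2)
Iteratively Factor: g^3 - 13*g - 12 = (g + 1)*(g^2 - g - 12) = (g - 4)*(g + 1)*(g + 3)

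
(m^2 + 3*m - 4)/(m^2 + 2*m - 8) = (m - 1)/(m - 2)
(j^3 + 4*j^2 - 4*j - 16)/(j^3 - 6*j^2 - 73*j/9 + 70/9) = 9*(j^3 + 4*j^2 - 4*j - 16)/(9*j^3 - 54*j^2 - 73*j + 70)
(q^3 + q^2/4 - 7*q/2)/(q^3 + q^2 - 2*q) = (q - 7/4)/(q - 1)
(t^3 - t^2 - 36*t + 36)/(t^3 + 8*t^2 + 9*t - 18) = (t - 6)/(t + 3)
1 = 1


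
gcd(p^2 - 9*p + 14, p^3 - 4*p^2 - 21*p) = p - 7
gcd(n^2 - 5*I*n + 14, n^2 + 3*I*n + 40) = 1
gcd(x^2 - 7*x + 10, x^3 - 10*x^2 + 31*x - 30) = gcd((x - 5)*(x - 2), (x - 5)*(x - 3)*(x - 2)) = x^2 - 7*x + 10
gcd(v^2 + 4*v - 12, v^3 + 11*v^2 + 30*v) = v + 6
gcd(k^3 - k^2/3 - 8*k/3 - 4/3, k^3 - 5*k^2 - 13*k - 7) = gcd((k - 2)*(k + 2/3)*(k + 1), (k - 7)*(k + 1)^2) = k + 1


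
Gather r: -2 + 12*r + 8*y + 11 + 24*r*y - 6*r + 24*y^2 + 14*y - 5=r*(24*y + 6) + 24*y^2 + 22*y + 4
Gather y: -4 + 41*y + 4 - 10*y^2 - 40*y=-10*y^2 + y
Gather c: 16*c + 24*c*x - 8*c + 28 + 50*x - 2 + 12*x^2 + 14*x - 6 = c*(24*x + 8) + 12*x^2 + 64*x + 20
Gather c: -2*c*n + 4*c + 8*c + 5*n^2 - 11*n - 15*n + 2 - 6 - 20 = c*(12 - 2*n) + 5*n^2 - 26*n - 24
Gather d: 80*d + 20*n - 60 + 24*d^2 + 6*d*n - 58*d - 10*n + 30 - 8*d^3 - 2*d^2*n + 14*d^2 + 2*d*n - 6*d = -8*d^3 + d^2*(38 - 2*n) + d*(8*n + 16) + 10*n - 30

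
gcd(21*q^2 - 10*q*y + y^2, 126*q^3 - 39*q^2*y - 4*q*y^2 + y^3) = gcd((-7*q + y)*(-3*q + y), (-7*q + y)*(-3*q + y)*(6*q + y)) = 21*q^2 - 10*q*y + y^2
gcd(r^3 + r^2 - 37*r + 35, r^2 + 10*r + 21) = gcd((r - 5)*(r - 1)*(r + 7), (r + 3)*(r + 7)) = r + 7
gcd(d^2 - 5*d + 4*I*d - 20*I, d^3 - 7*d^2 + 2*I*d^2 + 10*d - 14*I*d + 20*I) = d - 5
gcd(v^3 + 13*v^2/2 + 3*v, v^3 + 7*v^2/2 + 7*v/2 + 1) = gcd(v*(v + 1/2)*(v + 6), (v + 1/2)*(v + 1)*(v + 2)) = v + 1/2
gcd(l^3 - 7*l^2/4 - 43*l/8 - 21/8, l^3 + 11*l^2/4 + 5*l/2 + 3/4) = l^2 + 7*l/4 + 3/4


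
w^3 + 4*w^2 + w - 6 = (w - 1)*(w + 2)*(w + 3)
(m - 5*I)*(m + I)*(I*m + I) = I*m^3 + 4*m^2 + I*m^2 + 4*m + 5*I*m + 5*I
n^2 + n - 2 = (n - 1)*(n + 2)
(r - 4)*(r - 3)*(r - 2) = r^3 - 9*r^2 + 26*r - 24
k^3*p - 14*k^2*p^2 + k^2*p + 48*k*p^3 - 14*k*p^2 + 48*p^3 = (k - 8*p)*(k - 6*p)*(k*p + p)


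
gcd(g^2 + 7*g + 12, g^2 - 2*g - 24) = g + 4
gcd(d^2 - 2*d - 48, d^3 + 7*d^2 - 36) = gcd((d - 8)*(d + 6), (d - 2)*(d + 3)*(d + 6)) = d + 6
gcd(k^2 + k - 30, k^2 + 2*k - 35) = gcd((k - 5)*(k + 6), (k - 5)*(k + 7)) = k - 5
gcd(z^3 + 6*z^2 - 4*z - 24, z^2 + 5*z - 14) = z - 2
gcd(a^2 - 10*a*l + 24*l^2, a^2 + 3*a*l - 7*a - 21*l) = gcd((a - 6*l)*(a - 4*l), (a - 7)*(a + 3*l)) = 1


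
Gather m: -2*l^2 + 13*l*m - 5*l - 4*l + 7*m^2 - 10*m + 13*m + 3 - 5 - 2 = -2*l^2 - 9*l + 7*m^2 + m*(13*l + 3) - 4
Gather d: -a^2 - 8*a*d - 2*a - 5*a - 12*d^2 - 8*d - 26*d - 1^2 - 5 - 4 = -a^2 - 7*a - 12*d^2 + d*(-8*a - 34) - 10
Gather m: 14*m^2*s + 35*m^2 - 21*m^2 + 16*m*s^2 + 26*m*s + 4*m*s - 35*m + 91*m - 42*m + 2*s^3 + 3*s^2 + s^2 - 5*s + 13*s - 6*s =m^2*(14*s + 14) + m*(16*s^2 + 30*s + 14) + 2*s^3 + 4*s^2 + 2*s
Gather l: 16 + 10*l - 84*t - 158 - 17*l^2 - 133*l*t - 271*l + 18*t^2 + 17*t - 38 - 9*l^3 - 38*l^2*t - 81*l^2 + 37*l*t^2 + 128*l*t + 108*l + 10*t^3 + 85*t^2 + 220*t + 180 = -9*l^3 + l^2*(-38*t - 98) + l*(37*t^2 - 5*t - 153) + 10*t^3 + 103*t^2 + 153*t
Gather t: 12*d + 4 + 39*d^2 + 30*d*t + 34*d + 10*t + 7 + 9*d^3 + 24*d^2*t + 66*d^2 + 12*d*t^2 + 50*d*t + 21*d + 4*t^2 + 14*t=9*d^3 + 105*d^2 + 67*d + t^2*(12*d + 4) + t*(24*d^2 + 80*d + 24) + 11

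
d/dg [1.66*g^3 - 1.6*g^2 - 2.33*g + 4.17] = 4.98*g^2 - 3.2*g - 2.33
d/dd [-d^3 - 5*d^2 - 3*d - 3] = -3*d^2 - 10*d - 3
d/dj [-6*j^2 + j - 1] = 1 - 12*j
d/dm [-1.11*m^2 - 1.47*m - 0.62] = -2.22*m - 1.47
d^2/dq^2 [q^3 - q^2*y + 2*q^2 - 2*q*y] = 6*q - 2*y + 4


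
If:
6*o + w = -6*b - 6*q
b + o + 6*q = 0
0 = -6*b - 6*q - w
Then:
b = -w/5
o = 0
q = w/30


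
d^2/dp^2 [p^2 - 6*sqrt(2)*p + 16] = 2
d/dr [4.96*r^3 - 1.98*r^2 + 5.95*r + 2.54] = 14.88*r^2 - 3.96*r + 5.95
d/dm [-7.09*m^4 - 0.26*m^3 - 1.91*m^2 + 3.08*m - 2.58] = -28.36*m^3 - 0.78*m^2 - 3.82*m + 3.08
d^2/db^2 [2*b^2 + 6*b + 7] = 4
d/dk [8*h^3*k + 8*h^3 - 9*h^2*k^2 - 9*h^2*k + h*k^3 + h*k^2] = h*(8*h^2 - 18*h*k - 9*h + 3*k^2 + 2*k)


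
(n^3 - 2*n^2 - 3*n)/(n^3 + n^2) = (n - 3)/n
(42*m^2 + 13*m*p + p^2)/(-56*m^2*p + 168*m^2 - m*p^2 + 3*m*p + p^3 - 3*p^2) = (6*m + p)/(-8*m*p + 24*m + p^2 - 3*p)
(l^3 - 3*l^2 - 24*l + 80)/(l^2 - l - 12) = (l^2 + l - 20)/(l + 3)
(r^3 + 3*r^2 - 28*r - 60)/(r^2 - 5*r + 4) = (r^3 + 3*r^2 - 28*r - 60)/(r^2 - 5*r + 4)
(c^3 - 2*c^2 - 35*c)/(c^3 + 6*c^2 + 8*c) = (c^2 - 2*c - 35)/(c^2 + 6*c + 8)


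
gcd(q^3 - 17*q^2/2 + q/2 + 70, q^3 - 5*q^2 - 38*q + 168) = q^2 - 11*q + 28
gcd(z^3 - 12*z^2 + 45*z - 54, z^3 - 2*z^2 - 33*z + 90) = z - 3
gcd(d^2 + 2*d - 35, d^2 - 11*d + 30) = d - 5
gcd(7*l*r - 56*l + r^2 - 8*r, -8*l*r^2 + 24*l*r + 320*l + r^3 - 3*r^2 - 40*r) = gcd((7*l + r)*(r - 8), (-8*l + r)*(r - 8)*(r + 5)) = r - 8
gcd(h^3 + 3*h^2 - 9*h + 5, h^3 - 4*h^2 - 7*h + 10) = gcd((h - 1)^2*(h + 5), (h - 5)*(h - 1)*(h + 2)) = h - 1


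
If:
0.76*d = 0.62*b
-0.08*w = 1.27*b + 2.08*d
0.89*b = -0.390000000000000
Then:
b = -0.44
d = -0.36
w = 16.25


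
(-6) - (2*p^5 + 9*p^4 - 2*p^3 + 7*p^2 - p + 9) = -2*p^5 - 9*p^4 + 2*p^3 - 7*p^2 + p - 15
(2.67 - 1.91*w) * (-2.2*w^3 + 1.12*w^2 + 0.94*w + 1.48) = 4.202*w^4 - 8.0132*w^3 + 1.195*w^2 - 0.317*w + 3.9516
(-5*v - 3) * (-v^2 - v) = 5*v^3 + 8*v^2 + 3*v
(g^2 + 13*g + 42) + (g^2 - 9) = 2*g^2 + 13*g + 33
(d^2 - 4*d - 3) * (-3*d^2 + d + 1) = -3*d^4 + 13*d^3 + 6*d^2 - 7*d - 3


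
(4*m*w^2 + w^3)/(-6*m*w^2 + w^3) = (4*m + w)/(-6*m + w)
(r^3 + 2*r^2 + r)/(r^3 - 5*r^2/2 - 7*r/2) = 2*(r + 1)/(2*r - 7)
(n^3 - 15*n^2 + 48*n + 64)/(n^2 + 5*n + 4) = (n^2 - 16*n + 64)/(n + 4)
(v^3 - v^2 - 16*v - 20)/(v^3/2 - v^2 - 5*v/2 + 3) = 2*(v^2 - 3*v - 10)/(v^2 - 4*v + 3)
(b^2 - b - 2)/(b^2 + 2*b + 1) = (b - 2)/(b + 1)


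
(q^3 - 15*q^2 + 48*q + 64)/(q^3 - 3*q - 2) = (q^2 - 16*q + 64)/(q^2 - q - 2)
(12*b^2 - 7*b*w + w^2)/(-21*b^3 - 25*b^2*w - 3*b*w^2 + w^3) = (-12*b^2 + 7*b*w - w^2)/(21*b^3 + 25*b^2*w + 3*b*w^2 - w^3)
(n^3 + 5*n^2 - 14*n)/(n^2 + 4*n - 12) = n*(n + 7)/(n + 6)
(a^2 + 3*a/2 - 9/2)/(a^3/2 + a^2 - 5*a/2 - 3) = (2*a - 3)/(a^2 - a - 2)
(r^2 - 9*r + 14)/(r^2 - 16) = (r^2 - 9*r + 14)/(r^2 - 16)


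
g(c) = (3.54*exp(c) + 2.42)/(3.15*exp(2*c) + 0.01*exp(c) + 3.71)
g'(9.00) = 0.00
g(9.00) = 0.00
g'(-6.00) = 0.00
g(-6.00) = 0.65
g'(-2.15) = 0.09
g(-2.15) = 0.75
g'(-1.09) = 0.14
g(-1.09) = 0.89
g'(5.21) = -0.01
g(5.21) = 0.01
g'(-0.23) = -0.15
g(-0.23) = 0.92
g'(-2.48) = 0.07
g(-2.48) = 0.73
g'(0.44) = -0.45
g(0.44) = 0.70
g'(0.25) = -0.40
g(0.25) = 0.78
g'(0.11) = -0.34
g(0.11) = 0.83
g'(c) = (3.54*exp(c) + 2.42)*(-6.3*exp(2*c) - 0.01*exp(c))/(3.15*exp(2*c) + 0.01*exp(c) + 3.71)^2 + 3.54*exp(c)/(3.15*exp(2*c) + 0.01*exp(c) + 3.71)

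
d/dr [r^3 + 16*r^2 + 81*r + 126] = 3*r^2 + 32*r + 81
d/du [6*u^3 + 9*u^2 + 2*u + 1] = 18*u^2 + 18*u + 2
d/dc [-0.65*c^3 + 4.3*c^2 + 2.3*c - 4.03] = -1.95*c^2 + 8.6*c + 2.3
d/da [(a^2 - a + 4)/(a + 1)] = (a^2 + 2*a - 5)/(a^2 + 2*a + 1)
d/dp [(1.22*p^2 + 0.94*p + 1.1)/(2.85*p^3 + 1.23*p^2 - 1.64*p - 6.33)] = (-3.477*p^4 - 5.358*p^3 - 12.562*p^2 - 18.1512*p - 4.1462)/(8.1225*p^6 + 7.011*p^5 - 7.8351*p^4 - 40.1154*p^3 - 12.8822*p^2 + 20.7624*p + 40.0689)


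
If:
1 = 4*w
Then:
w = 1/4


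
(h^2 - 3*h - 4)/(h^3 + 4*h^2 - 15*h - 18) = (h - 4)/(h^2 + 3*h - 18)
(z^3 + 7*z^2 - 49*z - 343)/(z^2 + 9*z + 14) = (z^2 - 49)/(z + 2)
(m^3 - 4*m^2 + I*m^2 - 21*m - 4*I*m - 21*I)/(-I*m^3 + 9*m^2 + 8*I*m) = I*(m^2 - 4*m - 21)/(m*(m + 8*I))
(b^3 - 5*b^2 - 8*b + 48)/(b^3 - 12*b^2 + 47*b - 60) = (b^2 - b - 12)/(b^2 - 8*b + 15)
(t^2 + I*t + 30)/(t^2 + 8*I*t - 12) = (t - 5*I)/(t + 2*I)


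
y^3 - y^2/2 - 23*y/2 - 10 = (y - 4)*(y + 1)*(y + 5/2)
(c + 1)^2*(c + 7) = c^3 + 9*c^2 + 15*c + 7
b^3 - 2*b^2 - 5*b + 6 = (b - 3)*(b - 1)*(b + 2)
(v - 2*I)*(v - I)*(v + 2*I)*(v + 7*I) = v^4 + 6*I*v^3 + 11*v^2 + 24*I*v + 28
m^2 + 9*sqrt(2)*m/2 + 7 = (m + sqrt(2))*(m + 7*sqrt(2)/2)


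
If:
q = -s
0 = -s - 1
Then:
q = 1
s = -1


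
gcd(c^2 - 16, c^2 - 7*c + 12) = c - 4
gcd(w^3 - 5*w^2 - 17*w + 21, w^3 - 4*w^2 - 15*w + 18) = w^2 + 2*w - 3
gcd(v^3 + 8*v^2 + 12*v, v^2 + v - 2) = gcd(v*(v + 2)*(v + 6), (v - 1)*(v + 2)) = v + 2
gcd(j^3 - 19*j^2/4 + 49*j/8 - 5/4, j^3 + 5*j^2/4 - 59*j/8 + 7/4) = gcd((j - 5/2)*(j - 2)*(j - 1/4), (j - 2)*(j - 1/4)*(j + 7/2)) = j^2 - 9*j/4 + 1/2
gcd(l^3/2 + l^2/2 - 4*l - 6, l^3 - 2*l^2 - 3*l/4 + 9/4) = 1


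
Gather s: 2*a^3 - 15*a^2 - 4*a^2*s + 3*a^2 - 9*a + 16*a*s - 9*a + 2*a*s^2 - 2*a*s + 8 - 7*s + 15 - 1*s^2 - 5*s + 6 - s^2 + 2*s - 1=2*a^3 - 12*a^2 - 18*a + s^2*(2*a - 2) + s*(-4*a^2 + 14*a - 10) + 28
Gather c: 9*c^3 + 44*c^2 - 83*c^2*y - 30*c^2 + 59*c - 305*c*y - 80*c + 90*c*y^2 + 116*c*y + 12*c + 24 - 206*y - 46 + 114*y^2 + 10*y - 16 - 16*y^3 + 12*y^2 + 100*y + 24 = 9*c^3 + c^2*(14 - 83*y) + c*(90*y^2 - 189*y - 9) - 16*y^3 + 126*y^2 - 96*y - 14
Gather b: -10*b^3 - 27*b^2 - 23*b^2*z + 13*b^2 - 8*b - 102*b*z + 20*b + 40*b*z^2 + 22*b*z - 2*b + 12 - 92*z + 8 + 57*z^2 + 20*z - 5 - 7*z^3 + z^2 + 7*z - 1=-10*b^3 + b^2*(-23*z - 14) + b*(40*z^2 - 80*z + 10) - 7*z^3 + 58*z^2 - 65*z + 14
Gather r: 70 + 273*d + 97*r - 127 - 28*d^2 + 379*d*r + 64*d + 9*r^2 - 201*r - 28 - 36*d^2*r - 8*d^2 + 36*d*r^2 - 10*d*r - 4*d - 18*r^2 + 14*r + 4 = -36*d^2 + 333*d + r^2*(36*d - 9) + r*(-36*d^2 + 369*d - 90) - 81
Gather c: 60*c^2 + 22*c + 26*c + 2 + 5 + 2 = 60*c^2 + 48*c + 9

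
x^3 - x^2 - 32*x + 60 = (x - 5)*(x - 2)*(x + 6)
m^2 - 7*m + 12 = (m - 4)*(m - 3)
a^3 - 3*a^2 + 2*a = a*(a - 2)*(a - 1)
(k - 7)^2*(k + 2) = k^3 - 12*k^2 + 21*k + 98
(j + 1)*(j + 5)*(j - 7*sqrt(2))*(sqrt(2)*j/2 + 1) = sqrt(2)*j^4/2 - 6*j^3 + 3*sqrt(2)*j^3 - 36*j^2 - 9*sqrt(2)*j^2/2 - 42*sqrt(2)*j - 30*j - 35*sqrt(2)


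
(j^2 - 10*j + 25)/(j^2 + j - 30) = (j - 5)/(j + 6)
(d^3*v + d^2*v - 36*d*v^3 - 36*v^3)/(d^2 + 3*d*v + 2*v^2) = v*(d^3 + d^2 - 36*d*v^2 - 36*v^2)/(d^2 + 3*d*v + 2*v^2)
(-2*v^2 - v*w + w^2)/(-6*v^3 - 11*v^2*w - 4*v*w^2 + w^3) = (2*v - w)/(6*v^2 + 5*v*w - w^2)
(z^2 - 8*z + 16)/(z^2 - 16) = (z - 4)/(z + 4)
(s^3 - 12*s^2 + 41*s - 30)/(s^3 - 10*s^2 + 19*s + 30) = (s - 1)/(s + 1)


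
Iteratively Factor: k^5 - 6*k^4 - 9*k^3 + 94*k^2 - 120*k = (k - 2)*(k^4 - 4*k^3 - 17*k^2 + 60*k) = k*(k - 2)*(k^3 - 4*k^2 - 17*k + 60) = k*(k - 2)*(k + 4)*(k^2 - 8*k + 15) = k*(k - 3)*(k - 2)*(k + 4)*(k - 5)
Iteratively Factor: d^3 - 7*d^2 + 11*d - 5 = (d - 1)*(d^2 - 6*d + 5) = (d - 5)*(d - 1)*(d - 1)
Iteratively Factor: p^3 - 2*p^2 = (p)*(p^2 - 2*p) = p*(p - 2)*(p)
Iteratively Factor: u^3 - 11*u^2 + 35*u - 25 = (u - 5)*(u^2 - 6*u + 5) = (u - 5)*(u - 1)*(u - 5)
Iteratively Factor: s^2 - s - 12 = (s + 3)*(s - 4)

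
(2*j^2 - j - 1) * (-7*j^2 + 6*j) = -14*j^4 + 19*j^3 + j^2 - 6*j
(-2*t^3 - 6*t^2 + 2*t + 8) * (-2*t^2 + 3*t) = 4*t^5 + 6*t^4 - 22*t^3 - 10*t^2 + 24*t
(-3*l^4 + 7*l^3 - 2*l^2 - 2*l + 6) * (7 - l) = 3*l^5 - 28*l^4 + 51*l^3 - 12*l^2 - 20*l + 42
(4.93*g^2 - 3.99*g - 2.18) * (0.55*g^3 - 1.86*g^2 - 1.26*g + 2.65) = 2.7115*g^5 - 11.3643*g^4 + 0.0106000000000011*g^3 + 22.1467*g^2 - 7.8267*g - 5.777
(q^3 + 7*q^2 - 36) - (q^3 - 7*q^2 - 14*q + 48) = 14*q^2 + 14*q - 84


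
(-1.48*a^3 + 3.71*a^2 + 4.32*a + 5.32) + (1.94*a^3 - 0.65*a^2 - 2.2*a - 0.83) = 0.46*a^3 + 3.06*a^2 + 2.12*a + 4.49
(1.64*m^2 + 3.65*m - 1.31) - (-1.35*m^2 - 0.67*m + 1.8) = 2.99*m^2 + 4.32*m - 3.11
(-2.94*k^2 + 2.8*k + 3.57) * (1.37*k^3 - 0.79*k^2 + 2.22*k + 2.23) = -4.0278*k^5 + 6.1586*k^4 - 3.8479*k^3 - 3.1605*k^2 + 14.1694*k + 7.9611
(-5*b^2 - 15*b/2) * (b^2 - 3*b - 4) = -5*b^4 + 15*b^3/2 + 85*b^2/2 + 30*b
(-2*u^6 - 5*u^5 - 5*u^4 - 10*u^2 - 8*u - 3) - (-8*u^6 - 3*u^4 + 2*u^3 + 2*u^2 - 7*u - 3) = 6*u^6 - 5*u^5 - 2*u^4 - 2*u^3 - 12*u^2 - u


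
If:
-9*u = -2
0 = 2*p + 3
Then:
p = -3/2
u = 2/9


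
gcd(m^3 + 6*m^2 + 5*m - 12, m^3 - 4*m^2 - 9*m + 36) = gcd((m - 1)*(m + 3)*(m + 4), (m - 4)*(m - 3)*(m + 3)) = m + 3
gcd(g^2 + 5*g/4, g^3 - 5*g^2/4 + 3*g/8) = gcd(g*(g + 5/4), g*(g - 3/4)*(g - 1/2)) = g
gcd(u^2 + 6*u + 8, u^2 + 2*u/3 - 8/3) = u + 2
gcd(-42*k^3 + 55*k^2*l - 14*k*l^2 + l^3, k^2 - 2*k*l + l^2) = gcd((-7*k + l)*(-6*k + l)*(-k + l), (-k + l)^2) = k - l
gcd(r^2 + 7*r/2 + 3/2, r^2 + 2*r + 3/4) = r + 1/2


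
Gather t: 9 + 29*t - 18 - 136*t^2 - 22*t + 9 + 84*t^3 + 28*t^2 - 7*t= 84*t^3 - 108*t^2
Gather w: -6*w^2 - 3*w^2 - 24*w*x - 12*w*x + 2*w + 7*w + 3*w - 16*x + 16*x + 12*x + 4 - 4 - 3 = -9*w^2 + w*(12 - 36*x) + 12*x - 3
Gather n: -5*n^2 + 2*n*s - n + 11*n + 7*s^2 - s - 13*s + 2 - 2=-5*n^2 + n*(2*s + 10) + 7*s^2 - 14*s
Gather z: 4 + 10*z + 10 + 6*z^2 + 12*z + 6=6*z^2 + 22*z + 20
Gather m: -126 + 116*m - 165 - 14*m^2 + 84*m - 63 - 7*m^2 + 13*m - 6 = -21*m^2 + 213*m - 360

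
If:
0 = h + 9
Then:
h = -9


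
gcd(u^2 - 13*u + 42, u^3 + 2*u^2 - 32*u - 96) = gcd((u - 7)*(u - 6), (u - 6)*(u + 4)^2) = u - 6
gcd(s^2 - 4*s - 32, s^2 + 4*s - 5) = 1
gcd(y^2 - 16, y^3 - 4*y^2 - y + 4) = y - 4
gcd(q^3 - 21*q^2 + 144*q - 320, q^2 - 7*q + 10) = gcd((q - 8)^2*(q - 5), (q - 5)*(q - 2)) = q - 5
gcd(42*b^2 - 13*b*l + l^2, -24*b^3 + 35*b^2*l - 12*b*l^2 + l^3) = 1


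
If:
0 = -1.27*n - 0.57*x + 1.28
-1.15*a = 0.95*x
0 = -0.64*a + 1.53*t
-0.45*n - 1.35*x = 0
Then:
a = 0.33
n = 1.19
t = 0.14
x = -0.40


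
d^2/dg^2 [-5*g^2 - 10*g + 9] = -10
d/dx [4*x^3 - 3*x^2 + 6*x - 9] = 12*x^2 - 6*x + 6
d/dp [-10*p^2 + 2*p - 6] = 2 - 20*p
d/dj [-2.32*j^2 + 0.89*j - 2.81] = 0.89 - 4.64*j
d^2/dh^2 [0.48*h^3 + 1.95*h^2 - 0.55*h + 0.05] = 2.88*h + 3.9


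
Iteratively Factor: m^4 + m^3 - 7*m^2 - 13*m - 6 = (m + 2)*(m^3 - m^2 - 5*m - 3) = (m - 3)*(m + 2)*(m^2 + 2*m + 1) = (m - 3)*(m + 1)*(m + 2)*(m + 1)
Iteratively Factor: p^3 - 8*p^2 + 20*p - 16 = (p - 2)*(p^2 - 6*p + 8) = (p - 2)^2*(p - 4)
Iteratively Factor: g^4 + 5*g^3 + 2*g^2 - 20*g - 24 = (g + 2)*(g^3 + 3*g^2 - 4*g - 12) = (g - 2)*(g + 2)*(g^2 + 5*g + 6) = (g - 2)*(g + 2)^2*(g + 3)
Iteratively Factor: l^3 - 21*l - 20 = (l - 5)*(l^2 + 5*l + 4) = (l - 5)*(l + 1)*(l + 4)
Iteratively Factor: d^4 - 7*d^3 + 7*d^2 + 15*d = (d - 3)*(d^3 - 4*d^2 - 5*d) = (d - 3)*(d + 1)*(d^2 - 5*d) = d*(d - 3)*(d + 1)*(d - 5)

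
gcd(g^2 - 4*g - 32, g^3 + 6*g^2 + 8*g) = g + 4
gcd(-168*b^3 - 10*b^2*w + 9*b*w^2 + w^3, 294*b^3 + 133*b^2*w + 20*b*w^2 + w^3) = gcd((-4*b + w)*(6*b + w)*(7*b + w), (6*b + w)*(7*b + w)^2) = 42*b^2 + 13*b*w + w^2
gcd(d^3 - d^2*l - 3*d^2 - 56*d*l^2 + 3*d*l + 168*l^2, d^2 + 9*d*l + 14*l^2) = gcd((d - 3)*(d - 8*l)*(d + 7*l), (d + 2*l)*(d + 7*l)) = d + 7*l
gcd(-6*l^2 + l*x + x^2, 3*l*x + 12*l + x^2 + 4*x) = 3*l + x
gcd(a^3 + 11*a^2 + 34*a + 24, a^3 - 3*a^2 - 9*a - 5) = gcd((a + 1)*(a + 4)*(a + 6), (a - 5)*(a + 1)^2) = a + 1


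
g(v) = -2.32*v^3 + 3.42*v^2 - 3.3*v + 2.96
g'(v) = -6.96*v^2 + 6.84*v - 3.3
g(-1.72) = 30.56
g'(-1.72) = -35.66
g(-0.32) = 4.44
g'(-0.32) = -6.20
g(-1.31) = 18.37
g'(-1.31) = -24.20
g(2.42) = -17.88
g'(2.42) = -27.51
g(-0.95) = 11.17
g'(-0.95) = -16.08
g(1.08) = 0.46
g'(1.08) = -4.03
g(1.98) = -8.17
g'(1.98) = -17.04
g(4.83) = -194.61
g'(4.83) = -132.63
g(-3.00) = 106.28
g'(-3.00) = -86.46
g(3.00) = -38.80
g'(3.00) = -45.42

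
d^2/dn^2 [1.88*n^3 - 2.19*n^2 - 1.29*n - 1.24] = 11.28*n - 4.38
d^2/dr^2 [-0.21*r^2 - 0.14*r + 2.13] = -0.420000000000000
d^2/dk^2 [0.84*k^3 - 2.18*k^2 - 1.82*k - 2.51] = 5.04*k - 4.36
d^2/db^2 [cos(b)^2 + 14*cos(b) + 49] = -14*cos(b) - 2*cos(2*b)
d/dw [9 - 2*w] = -2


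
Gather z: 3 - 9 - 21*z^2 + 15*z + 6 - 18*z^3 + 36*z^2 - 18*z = -18*z^3 + 15*z^2 - 3*z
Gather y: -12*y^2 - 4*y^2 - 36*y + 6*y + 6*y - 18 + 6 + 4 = -16*y^2 - 24*y - 8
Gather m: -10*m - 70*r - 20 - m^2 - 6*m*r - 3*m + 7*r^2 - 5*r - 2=-m^2 + m*(-6*r - 13) + 7*r^2 - 75*r - 22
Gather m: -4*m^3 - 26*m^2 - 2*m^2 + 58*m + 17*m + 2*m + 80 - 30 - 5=-4*m^3 - 28*m^2 + 77*m + 45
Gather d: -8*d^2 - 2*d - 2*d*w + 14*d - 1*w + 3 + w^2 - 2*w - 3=-8*d^2 + d*(12 - 2*w) + w^2 - 3*w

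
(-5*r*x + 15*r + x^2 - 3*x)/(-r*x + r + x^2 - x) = (5*r*x - 15*r - x^2 + 3*x)/(r*x - r - x^2 + x)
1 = 1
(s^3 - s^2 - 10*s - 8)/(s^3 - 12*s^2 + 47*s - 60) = (s^2 + 3*s + 2)/(s^2 - 8*s + 15)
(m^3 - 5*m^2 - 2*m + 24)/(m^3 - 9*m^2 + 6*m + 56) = (m - 3)/(m - 7)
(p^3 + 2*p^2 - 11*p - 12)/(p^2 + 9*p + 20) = (p^2 - 2*p - 3)/(p + 5)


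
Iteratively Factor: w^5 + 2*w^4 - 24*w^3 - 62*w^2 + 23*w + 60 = (w + 4)*(w^4 - 2*w^3 - 16*w^2 + 2*w + 15) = (w + 3)*(w + 4)*(w^3 - 5*w^2 - w + 5) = (w - 5)*(w + 3)*(w + 4)*(w^2 - 1) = (w - 5)*(w - 1)*(w + 3)*(w + 4)*(w + 1)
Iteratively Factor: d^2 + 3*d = (d + 3)*(d)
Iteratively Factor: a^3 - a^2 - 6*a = (a - 3)*(a^2 + 2*a) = a*(a - 3)*(a + 2)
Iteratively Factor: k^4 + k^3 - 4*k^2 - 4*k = (k + 2)*(k^3 - k^2 - 2*k) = (k - 2)*(k + 2)*(k^2 + k) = k*(k - 2)*(k + 2)*(k + 1)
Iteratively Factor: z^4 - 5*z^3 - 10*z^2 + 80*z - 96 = (z - 3)*(z^3 - 2*z^2 - 16*z + 32) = (z - 3)*(z - 2)*(z^2 - 16) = (z - 3)*(z - 2)*(z + 4)*(z - 4)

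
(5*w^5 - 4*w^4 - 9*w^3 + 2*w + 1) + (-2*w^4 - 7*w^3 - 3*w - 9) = 5*w^5 - 6*w^4 - 16*w^3 - w - 8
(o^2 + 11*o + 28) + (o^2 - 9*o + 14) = 2*o^2 + 2*o + 42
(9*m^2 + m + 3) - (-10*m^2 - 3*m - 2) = 19*m^2 + 4*m + 5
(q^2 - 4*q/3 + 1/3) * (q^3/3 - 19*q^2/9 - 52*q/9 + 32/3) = q^5/3 - 23*q^4/9 - 77*q^3/27 + 53*q^2/3 - 436*q/27 + 32/9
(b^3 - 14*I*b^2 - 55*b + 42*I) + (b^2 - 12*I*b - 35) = b^3 + b^2 - 14*I*b^2 - 55*b - 12*I*b - 35 + 42*I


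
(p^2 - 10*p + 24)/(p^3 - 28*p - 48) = (p - 4)/(p^2 + 6*p + 8)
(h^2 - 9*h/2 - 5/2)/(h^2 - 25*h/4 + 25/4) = 2*(2*h + 1)/(4*h - 5)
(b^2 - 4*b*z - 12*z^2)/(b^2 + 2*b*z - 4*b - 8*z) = (b - 6*z)/(b - 4)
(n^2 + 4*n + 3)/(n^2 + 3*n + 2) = (n + 3)/(n + 2)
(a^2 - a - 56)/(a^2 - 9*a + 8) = (a + 7)/(a - 1)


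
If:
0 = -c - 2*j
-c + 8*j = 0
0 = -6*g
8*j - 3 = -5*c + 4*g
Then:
No Solution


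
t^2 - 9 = (t - 3)*(t + 3)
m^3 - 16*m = m*(m - 4)*(m + 4)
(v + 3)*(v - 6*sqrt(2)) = v^2 - 6*sqrt(2)*v + 3*v - 18*sqrt(2)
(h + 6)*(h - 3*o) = h^2 - 3*h*o + 6*h - 18*o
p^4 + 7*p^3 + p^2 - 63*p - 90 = (p - 3)*(p + 2)*(p + 3)*(p + 5)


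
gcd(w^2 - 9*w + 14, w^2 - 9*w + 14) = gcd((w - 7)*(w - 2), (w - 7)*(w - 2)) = w^2 - 9*w + 14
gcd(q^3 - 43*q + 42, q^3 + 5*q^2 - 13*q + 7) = q^2 + 6*q - 7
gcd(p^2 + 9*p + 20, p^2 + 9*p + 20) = p^2 + 9*p + 20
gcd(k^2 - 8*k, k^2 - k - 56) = k - 8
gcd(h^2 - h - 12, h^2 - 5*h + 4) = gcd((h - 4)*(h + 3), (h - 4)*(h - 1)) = h - 4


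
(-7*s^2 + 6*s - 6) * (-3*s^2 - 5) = 21*s^4 - 18*s^3 + 53*s^2 - 30*s + 30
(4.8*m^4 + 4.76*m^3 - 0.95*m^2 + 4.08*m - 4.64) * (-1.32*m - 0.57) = -6.336*m^5 - 9.0192*m^4 - 1.4592*m^3 - 4.8441*m^2 + 3.7992*m + 2.6448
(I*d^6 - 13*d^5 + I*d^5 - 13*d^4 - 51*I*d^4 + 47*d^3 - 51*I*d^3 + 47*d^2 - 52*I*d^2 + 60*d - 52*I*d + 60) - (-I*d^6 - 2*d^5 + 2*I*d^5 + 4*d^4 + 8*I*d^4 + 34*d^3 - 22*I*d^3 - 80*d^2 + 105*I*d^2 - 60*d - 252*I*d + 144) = 2*I*d^6 - 11*d^5 - I*d^5 - 17*d^4 - 59*I*d^4 + 13*d^3 - 29*I*d^3 + 127*d^2 - 157*I*d^2 + 120*d + 200*I*d - 84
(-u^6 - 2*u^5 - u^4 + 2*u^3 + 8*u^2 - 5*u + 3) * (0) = 0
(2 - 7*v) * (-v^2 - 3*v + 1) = 7*v^3 + 19*v^2 - 13*v + 2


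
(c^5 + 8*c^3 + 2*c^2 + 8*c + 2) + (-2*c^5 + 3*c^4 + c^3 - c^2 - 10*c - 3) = -c^5 + 3*c^4 + 9*c^3 + c^2 - 2*c - 1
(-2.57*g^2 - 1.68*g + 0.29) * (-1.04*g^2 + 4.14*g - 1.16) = 2.6728*g^4 - 8.8926*g^3 - 4.2756*g^2 + 3.1494*g - 0.3364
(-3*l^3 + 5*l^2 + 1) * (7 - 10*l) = 30*l^4 - 71*l^3 + 35*l^2 - 10*l + 7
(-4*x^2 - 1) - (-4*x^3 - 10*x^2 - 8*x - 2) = 4*x^3 + 6*x^2 + 8*x + 1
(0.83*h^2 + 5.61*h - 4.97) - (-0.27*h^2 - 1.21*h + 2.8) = 1.1*h^2 + 6.82*h - 7.77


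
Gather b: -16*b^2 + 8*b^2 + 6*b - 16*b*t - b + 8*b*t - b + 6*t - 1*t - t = -8*b^2 + b*(4 - 8*t) + 4*t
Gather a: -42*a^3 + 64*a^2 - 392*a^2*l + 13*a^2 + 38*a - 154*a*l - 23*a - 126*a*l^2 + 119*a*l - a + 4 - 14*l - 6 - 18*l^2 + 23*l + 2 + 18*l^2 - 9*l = -42*a^3 + a^2*(77 - 392*l) + a*(-126*l^2 - 35*l + 14)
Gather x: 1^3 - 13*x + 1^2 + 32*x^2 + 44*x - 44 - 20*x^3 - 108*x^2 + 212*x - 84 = -20*x^3 - 76*x^2 + 243*x - 126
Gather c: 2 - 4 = -2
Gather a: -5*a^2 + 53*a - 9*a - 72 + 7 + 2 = -5*a^2 + 44*a - 63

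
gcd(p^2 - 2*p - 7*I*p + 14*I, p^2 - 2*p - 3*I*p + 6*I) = p - 2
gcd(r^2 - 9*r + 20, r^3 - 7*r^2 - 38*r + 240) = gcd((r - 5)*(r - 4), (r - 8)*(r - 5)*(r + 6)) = r - 5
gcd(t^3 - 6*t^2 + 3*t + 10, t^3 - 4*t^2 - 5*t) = t^2 - 4*t - 5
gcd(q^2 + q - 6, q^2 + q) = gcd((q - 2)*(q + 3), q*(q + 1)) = 1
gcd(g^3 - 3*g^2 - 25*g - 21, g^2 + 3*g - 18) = 1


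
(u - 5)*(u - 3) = u^2 - 8*u + 15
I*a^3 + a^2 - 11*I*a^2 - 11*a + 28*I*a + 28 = (a - 7)*(a - 4)*(I*a + 1)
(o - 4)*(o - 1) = o^2 - 5*o + 4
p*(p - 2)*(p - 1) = p^3 - 3*p^2 + 2*p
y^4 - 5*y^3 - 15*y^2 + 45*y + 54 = (y - 6)*(y - 3)*(y + 1)*(y + 3)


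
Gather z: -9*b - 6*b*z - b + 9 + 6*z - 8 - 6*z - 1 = -6*b*z - 10*b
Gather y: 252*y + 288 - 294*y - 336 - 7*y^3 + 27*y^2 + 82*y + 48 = -7*y^3 + 27*y^2 + 40*y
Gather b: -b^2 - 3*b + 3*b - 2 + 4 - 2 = -b^2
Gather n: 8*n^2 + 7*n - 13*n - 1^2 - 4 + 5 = 8*n^2 - 6*n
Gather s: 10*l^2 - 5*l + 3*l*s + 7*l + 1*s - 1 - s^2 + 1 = 10*l^2 + 2*l - s^2 + s*(3*l + 1)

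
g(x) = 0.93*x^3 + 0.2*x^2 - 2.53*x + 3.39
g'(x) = 2.79*x^2 + 0.4*x - 2.53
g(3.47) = 35.88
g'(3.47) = 32.45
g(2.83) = 18.91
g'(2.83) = 20.95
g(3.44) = 34.91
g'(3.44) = 31.86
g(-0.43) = 4.44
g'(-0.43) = -2.19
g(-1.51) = 4.46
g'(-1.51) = 3.23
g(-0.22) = 3.95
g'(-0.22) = -2.48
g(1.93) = 5.94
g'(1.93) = 8.63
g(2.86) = 19.55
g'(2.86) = 21.44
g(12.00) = 1608.87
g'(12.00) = 404.03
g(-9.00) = -635.61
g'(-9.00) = 219.86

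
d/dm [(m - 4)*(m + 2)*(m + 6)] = 3*m^2 + 8*m - 20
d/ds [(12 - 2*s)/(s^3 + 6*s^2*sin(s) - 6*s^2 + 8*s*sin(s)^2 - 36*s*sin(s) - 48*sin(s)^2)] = 4*(3*s*cos(s) + s + 3*sin(s) + 4*sin(2*s))/((s + 2*sin(s))^2*(s + 4*sin(s))^2)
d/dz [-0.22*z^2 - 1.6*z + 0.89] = -0.44*z - 1.6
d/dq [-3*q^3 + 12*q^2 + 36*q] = -9*q^2 + 24*q + 36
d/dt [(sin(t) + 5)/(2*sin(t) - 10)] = -5*cos(t)/(sin(t) - 5)^2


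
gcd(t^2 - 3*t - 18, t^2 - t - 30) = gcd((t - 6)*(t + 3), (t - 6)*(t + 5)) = t - 6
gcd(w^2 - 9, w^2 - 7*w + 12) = w - 3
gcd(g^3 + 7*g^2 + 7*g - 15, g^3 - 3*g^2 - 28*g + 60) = g + 5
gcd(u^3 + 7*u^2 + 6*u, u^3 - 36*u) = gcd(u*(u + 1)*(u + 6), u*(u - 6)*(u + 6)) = u^2 + 6*u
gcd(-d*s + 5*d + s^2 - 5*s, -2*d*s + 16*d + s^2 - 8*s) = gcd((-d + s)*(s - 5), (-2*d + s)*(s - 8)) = 1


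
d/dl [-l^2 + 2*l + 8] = 2 - 2*l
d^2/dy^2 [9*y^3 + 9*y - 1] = 54*y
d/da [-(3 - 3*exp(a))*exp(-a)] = 3*exp(-a)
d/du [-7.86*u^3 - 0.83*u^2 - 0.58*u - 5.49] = -23.58*u^2 - 1.66*u - 0.58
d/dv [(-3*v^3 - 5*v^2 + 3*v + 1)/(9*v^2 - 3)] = (-9*v^4 + 4*v - 3)/(3*(9*v^4 - 6*v^2 + 1))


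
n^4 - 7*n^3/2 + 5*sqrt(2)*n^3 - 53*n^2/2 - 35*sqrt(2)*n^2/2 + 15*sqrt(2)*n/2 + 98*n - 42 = (n - 3)*(n - 1/2)*(n - 2*sqrt(2))*(n + 7*sqrt(2))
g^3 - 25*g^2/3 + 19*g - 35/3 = (g - 5)*(g - 7/3)*(g - 1)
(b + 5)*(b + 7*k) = b^2 + 7*b*k + 5*b + 35*k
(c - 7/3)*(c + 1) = c^2 - 4*c/3 - 7/3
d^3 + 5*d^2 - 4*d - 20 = (d - 2)*(d + 2)*(d + 5)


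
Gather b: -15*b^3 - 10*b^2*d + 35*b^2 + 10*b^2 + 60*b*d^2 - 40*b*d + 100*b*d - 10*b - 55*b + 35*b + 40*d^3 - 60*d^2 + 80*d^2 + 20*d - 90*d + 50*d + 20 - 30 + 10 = -15*b^3 + b^2*(45 - 10*d) + b*(60*d^2 + 60*d - 30) + 40*d^3 + 20*d^2 - 20*d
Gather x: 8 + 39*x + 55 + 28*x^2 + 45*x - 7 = 28*x^2 + 84*x + 56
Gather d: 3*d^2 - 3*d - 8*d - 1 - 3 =3*d^2 - 11*d - 4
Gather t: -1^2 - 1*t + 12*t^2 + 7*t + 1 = 12*t^2 + 6*t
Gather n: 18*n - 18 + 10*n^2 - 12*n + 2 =10*n^2 + 6*n - 16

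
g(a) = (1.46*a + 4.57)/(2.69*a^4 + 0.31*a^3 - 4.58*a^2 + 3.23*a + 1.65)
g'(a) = (1.46*a + 4.57)*(-10.76*a^3 - 0.93*a^2 + 9.16*a - 3.23)/(2.69*a^4 + 0.31*a^3 - 4.58*a^2 + 3.23*a + 1.65)^2 + 1.46/(2.69*a^4 + 0.31*a^3 - 4.58*a^2 + 3.23*a + 1.65) = (-11.7822*a^4 - 50.0784*a^3 + 2.4367*a^2 + 41.8612*a - 12.3521)/(7.2361*a^8 + 1.6678*a^7 - 24.5443*a^6 + 14.5378*a^5 + 31.856*a^4 - 28.5638*a^3 - 4.6811*a^2 + 10.659*a + 2.7225)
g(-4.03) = -0.00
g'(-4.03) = 0.00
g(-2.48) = 0.02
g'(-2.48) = 0.06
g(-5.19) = -0.00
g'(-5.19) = -0.00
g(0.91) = 2.05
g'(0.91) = -2.18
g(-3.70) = -0.00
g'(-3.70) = 0.00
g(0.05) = 2.58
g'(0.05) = -3.17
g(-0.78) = -1.22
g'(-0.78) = -3.06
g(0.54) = 2.29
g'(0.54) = 0.38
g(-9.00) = -0.00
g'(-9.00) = -0.00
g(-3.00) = 0.00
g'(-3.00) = 0.01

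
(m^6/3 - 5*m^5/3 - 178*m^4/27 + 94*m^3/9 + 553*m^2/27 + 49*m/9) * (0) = 0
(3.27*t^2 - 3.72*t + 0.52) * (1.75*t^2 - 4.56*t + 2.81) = 5.7225*t^4 - 21.4212*t^3 + 27.0619*t^2 - 12.8244*t + 1.4612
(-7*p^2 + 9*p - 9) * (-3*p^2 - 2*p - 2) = 21*p^4 - 13*p^3 + 23*p^2 + 18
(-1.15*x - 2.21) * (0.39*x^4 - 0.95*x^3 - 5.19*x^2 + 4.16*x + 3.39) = -0.4485*x^5 + 0.2306*x^4 + 8.068*x^3 + 6.6859*x^2 - 13.0921*x - 7.4919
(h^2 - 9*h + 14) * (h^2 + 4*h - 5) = h^4 - 5*h^3 - 27*h^2 + 101*h - 70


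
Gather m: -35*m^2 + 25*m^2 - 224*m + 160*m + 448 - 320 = -10*m^2 - 64*m + 128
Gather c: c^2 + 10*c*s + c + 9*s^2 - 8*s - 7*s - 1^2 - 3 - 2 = c^2 + c*(10*s + 1) + 9*s^2 - 15*s - 6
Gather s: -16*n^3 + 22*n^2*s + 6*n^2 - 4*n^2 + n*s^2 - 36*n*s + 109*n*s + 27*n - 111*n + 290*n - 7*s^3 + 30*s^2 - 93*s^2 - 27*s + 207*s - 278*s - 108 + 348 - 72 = -16*n^3 + 2*n^2 + 206*n - 7*s^3 + s^2*(n - 63) + s*(22*n^2 + 73*n - 98) + 168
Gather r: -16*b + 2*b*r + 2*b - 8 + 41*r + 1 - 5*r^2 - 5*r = -14*b - 5*r^2 + r*(2*b + 36) - 7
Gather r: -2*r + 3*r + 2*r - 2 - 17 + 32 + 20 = 3*r + 33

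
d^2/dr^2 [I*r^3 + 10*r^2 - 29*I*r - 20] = 6*I*r + 20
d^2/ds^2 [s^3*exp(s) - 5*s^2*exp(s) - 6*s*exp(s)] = (s^3 + s^2 - 20*s - 22)*exp(s)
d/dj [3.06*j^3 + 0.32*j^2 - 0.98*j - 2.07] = 9.18*j^2 + 0.64*j - 0.98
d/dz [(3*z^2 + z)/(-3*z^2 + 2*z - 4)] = (9*z^2 - 24*z - 4)/(9*z^4 - 12*z^3 + 28*z^2 - 16*z + 16)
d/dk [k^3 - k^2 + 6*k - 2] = 3*k^2 - 2*k + 6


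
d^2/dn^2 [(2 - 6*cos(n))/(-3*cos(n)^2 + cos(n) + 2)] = (-243*(1 - cos(2*n))^2*cos(n) + 27*(1 - cos(2*n))^2 + 313*cos(n) + 62*cos(2*n) - 279*cos(3*n) + 54*cos(5*n) - 150)/(2*(cos(n) - 1)^3*(3*cos(n) + 2)^3)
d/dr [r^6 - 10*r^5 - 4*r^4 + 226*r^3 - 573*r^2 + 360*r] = 6*r^5 - 50*r^4 - 16*r^3 + 678*r^2 - 1146*r + 360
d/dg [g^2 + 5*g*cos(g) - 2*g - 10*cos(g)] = -5*g*sin(g) + 2*g + 10*sin(g) + 5*cos(g) - 2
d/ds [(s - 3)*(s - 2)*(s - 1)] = 3*s^2 - 12*s + 11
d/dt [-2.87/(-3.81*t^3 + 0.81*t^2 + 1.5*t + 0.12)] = (-32.8041*t^2 + 4.6494*t + 4.305)/(-3.81*t^3 + 0.81*t^2 + 1.5*t + 0.12)^2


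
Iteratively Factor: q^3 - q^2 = (q - 1)*(q^2) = q*(q - 1)*(q)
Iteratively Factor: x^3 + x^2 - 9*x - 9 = (x - 3)*(x^2 + 4*x + 3) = (x - 3)*(x + 3)*(x + 1)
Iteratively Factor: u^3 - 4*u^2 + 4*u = (u - 2)*(u^2 - 2*u) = (u - 2)^2*(u)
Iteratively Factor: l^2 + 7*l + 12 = (l + 3)*(l + 4)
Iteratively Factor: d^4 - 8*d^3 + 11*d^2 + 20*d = (d - 4)*(d^3 - 4*d^2 - 5*d) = (d - 4)*(d + 1)*(d^2 - 5*d) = d*(d - 4)*(d + 1)*(d - 5)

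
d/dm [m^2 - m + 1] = 2*m - 1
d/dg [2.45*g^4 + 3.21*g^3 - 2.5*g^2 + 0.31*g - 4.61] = 9.8*g^3 + 9.63*g^2 - 5.0*g + 0.31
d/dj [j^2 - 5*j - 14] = 2*j - 5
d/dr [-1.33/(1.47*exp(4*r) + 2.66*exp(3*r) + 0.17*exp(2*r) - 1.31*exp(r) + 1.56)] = (7.8204*exp(3*r) + 10.6134*exp(2*r) + 0.4522*exp(r) - 1.7423)*exp(r)/(1.47*exp(4*r) + 2.66*exp(3*r) + 0.17*exp(2*r) - 1.31*exp(r) + 1.56)^2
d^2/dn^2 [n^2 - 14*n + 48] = 2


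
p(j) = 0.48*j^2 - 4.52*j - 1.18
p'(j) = 0.96*j - 4.52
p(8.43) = -5.17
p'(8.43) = 3.57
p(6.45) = -10.36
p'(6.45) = 1.67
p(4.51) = -11.80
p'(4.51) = -0.19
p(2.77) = -10.02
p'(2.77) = -1.86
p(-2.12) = 10.56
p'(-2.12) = -6.56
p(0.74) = -4.26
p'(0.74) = -3.81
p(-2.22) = 11.22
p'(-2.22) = -6.65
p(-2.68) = 14.38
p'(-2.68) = -7.09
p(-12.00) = 122.18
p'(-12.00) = -16.04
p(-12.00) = 122.18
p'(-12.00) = -16.04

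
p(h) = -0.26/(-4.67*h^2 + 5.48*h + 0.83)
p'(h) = -0.26*(9.34*h - 5.48)/(-4.67*h^2 + 5.48*h + 0.83)^2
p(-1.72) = 0.01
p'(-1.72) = 0.01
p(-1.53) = 0.01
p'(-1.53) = 0.02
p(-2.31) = 0.01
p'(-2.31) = 0.01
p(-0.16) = 1.56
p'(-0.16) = 65.53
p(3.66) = 0.01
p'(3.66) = -0.00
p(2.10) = 0.03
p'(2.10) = -0.05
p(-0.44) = 0.10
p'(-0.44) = 0.40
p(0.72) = -0.11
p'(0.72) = -0.06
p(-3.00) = 0.00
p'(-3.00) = 0.00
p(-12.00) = 0.00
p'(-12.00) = 0.00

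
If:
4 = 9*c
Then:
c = 4/9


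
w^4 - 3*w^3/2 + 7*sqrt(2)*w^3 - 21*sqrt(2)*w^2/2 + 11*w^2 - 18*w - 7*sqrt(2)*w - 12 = (w - 2)*(w + 1/2)*(w + sqrt(2))*(w + 6*sqrt(2))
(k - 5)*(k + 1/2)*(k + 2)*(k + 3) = k^4 + k^3/2 - 19*k^2 - 79*k/2 - 15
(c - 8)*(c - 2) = c^2 - 10*c + 16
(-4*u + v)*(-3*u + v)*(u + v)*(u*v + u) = 12*u^4*v + 12*u^4 + 5*u^3*v^2 + 5*u^3*v - 6*u^2*v^3 - 6*u^2*v^2 + u*v^4 + u*v^3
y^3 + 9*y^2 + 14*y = y*(y + 2)*(y + 7)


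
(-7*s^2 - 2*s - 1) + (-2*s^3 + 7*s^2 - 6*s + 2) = -2*s^3 - 8*s + 1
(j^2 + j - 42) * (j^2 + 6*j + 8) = j^4 + 7*j^3 - 28*j^2 - 244*j - 336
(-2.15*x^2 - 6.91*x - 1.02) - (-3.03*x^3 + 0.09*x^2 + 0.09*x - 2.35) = 3.03*x^3 - 2.24*x^2 - 7.0*x + 1.33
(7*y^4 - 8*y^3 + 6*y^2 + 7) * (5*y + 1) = 35*y^5 - 33*y^4 + 22*y^3 + 6*y^2 + 35*y + 7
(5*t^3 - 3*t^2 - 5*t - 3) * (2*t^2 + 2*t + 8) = 10*t^5 + 4*t^4 + 24*t^3 - 40*t^2 - 46*t - 24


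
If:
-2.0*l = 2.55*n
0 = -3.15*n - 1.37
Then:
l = 0.55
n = -0.43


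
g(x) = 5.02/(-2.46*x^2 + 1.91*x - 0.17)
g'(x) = 5.02*(4.92*x - 1.91)/(-2.46*x^2 + 1.91*x - 0.17)^2 = (24.6984*x - 9.5882)/(2.46*x^2 - 1.91*x + 0.17)^2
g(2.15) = -0.68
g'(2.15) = 0.79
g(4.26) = -0.14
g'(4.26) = 0.07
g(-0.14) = -10.34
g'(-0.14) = -55.32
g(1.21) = -3.44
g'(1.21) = 9.51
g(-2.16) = -0.32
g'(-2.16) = -0.25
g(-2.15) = -0.32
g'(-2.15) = -0.26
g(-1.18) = -0.86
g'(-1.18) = -1.13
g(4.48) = -0.12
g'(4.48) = 0.06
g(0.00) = -29.53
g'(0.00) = -331.77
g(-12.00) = -0.01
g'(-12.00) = -0.00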